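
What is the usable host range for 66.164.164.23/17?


Network: 66.164.128.0
Broadcast: 66.164.255.255
First usable = network + 1
Last usable = broadcast - 1
Range: 66.164.128.1 to 66.164.255.254


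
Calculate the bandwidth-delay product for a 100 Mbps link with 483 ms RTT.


BDP = bandwidth * RTT
= 100 Mbps * 483 ms
= 100 * 1e6 * 483 / 1000 bits
= 48300000 bits
= 6037500 bytes
= 5895.9961 KB
BDP = 48300000 bits (6037500 bytes)


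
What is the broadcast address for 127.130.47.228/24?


Network: 127.130.47.0/24
Host bits = 8
Set all host bits to 1:
Broadcast: 127.130.47.255


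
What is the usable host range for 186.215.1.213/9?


Network: 186.128.0.0
Broadcast: 186.255.255.255
First usable = network + 1
Last usable = broadcast - 1
Range: 186.128.0.1 to 186.255.255.254


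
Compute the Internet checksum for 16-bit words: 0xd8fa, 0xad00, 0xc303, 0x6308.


Sum all words (with carry folding):
+ 0xd8fa = 0xd8fa
+ 0xad00 = 0x85fb
+ 0xc303 = 0x48ff
+ 0x6308 = 0xac07
One's complement: ~0xac07
Checksum = 0x53f8


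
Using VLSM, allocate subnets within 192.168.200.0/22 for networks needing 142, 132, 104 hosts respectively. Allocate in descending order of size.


142 hosts -> /24 (254 usable): 192.168.200.0/24
132 hosts -> /24 (254 usable): 192.168.201.0/24
104 hosts -> /25 (126 usable): 192.168.202.0/25
Allocation: 192.168.200.0/24 (142 hosts, 254 usable); 192.168.201.0/24 (132 hosts, 254 usable); 192.168.202.0/25 (104 hosts, 126 usable)


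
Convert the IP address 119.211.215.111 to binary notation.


119 = 01110111
211 = 11010011
215 = 11010111
111 = 01101111
Binary: 01110111.11010011.11010111.01101111


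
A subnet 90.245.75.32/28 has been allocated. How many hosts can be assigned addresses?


Host bits = 32 - 28 = 4
Total addresses = 2^4 = 16
Usable = total - 2 (network and broadcast)
Usable hosts: 14


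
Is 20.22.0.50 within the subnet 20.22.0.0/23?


Subnet network: 20.22.0.0
Test IP AND mask: 20.22.0.0
Yes, 20.22.0.50 is in 20.22.0.0/23


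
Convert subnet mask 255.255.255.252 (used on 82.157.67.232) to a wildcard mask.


Subnet mask: 255.255.255.252
Wildcard = 255.255.255.255 - subnet mask
255 - 255 = 0
255 - 255 = 0
255 - 255 = 0
255 - 252 = 3
Wildcard: 0.0.0.3


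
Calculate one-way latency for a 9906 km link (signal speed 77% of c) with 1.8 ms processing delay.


Speed = 0.77 * 3e5 km/s = 231000 km/s
Propagation delay = 9906 / 231000 = 0.0429 s = 42.8831 ms
Processing delay = 1.8 ms
Total one-way latency = 44.6831 ms


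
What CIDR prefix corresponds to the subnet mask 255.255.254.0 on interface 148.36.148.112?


Binary: 11111111.11111111.11111110.00000000
Count leading 1s
Prefix: /23


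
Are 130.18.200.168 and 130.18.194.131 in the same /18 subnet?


Mask: 255.255.192.0
130.18.200.168 AND mask = 130.18.192.0
130.18.194.131 AND mask = 130.18.192.0
Yes, same subnet (130.18.192.0)


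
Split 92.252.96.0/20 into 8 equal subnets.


New prefix = 20 + 3 = 23
Each subnet has 512 addresses
  92.252.96.0/23
  92.252.98.0/23
  92.252.100.0/23
  92.252.102.0/23
  92.252.104.0/23
  92.252.106.0/23
  92.252.108.0/23
  92.252.110.0/23
Subnets: 92.252.96.0/23, 92.252.98.0/23, 92.252.100.0/23, 92.252.102.0/23, 92.252.104.0/23, 92.252.106.0/23, 92.252.108.0/23, 92.252.110.0/23


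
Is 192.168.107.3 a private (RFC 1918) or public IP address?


RFC 1918 private ranges:
  10.0.0.0/8 (10.0.0.0 - 10.255.255.255)
  172.16.0.0/12 (172.16.0.0 - 172.31.255.255)
  192.168.0.0/16 (192.168.0.0 - 192.168.255.255)
Private (in 192.168.0.0/16)


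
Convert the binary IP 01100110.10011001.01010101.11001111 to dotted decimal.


01100110 = 102
10011001 = 153
01010101 = 85
11001111 = 207
IP: 102.153.85.207


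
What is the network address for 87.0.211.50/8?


IP:   01010111.00000000.11010011.00110010
Mask: 11111111.00000000.00000000.00000000
AND operation:
Net:  01010111.00000000.00000000.00000000
Network: 87.0.0.0/8


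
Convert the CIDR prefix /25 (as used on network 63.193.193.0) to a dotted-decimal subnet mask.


/25 means 25 network bits, 7 host bits
Binary: 11111111111111111111111110000000
Mask: 255.255.255.128


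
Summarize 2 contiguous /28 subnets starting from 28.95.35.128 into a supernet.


Original prefix: /28
Number of subnets: 2 = 2^1
New prefix = 28 - 1 = 27
Supernet: 28.95.35.128/27


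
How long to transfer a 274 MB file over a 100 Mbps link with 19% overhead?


Effective throughput = 100 * (1 - 19/100) = 81 Mbps
File size in Mb = 274 * 8 = 2192 Mb
Time = 2192 / 81
Time = 27.0617 seconds


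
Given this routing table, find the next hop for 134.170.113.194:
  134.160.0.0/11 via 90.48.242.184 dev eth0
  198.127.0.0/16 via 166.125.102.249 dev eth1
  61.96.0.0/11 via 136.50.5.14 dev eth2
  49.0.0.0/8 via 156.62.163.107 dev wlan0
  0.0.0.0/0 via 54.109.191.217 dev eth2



Longest prefix match for 134.170.113.194:
  /11 134.160.0.0: MATCH
  /16 198.127.0.0: no
  /11 61.96.0.0: no
  /8 49.0.0.0: no
  /0 0.0.0.0: MATCH
Selected: next-hop 90.48.242.184 via eth0 (matched /11)


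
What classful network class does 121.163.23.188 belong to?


First octet: 121
Binary: 01111001
0xxxxxxx -> Class A (1-126)
Class A, default mask 255.0.0.0 (/8)


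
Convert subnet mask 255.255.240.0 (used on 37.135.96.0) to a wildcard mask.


Subnet mask: 255.255.240.0
Wildcard = 255.255.255.255 - subnet mask
255 - 255 = 0
255 - 255 = 0
255 - 240 = 15
255 - 0 = 255
Wildcard: 0.0.15.255


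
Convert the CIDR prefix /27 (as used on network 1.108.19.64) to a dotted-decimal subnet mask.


/27 means 27 network bits, 5 host bits
Binary: 11111111111111111111111111100000
Mask: 255.255.255.224


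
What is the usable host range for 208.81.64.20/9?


Network: 208.0.0.0
Broadcast: 208.127.255.255
First usable = network + 1
Last usable = broadcast - 1
Range: 208.0.0.1 to 208.127.255.254


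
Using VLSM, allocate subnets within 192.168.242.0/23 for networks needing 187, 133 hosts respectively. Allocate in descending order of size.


187 hosts -> /24 (254 usable): 192.168.242.0/24
133 hosts -> /24 (254 usable): 192.168.243.0/24
Allocation: 192.168.242.0/24 (187 hosts, 254 usable); 192.168.243.0/24 (133 hosts, 254 usable)


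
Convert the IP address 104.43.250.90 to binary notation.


104 = 01101000
43 = 00101011
250 = 11111010
90 = 01011010
Binary: 01101000.00101011.11111010.01011010


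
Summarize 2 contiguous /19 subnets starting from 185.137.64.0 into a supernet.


Original prefix: /19
Number of subnets: 2 = 2^1
New prefix = 19 - 1 = 18
Supernet: 185.137.64.0/18


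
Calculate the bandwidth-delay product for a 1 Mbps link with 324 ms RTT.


BDP = bandwidth * RTT
= 1 Mbps * 324 ms
= 1 * 1e6 * 324 / 1000 bits
= 324000 bits
= 40500 bytes
= 39.5508 KB
BDP = 324000 bits (40500 bytes)


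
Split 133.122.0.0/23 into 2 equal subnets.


New prefix = 23 + 1 = 24
Each subnet has 256 addresses
  133.122.0.0/24
  133.122.1.0/24
Subnets: 133.122.0.0/24, 133.122.1.0/24


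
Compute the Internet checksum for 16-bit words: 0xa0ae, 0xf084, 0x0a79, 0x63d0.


Sum all words (with carry folding):
+ 0xa0ae = 0xa0ae
+ 0xf084 = 0x9133
+ 0x0a79 = 0x9bac
+ 0x63d0 = 0xff7c
One's complement: ~0xff7c
Checksum = 0x0083


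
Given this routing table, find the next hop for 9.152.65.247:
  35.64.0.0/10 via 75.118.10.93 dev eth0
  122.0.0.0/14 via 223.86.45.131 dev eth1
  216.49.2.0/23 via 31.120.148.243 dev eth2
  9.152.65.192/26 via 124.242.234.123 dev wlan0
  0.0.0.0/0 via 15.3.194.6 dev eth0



Longest prefix match for 9.152.65.247:
  /10 35.64.0.0: no
  /14 122.0.0.0: no
  /23 216.49.2.0: no
  /26 9.152.65.192: MATCH
  /0 0.0.0.0: MATCH
Selected: next-hop 124.242.234.123 via wlan0 (matched /26)


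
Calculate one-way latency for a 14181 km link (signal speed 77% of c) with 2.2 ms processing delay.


Speed = 0.77 * 3e5 km/s = 231000 km/s
Propagation delay = 14181 / 231000 = 0.0614 s = 61.3896 ms
Processing delay = 2.2 ms
Total one-way latency = 63.5896 ms


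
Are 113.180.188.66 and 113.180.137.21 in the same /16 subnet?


Mask: 255.255.0.0
113.180.188.66 AND mask = 113.180.0.0
113.180.137.21 AND mask = 113.180.0.0
Yes, same subnet (113.180.0.0)


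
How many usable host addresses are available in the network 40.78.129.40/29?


Host bits = 32 - 29 = 3
Total addresses = 2^3 = 8
Usable = total - 2 (network and broadcast)
Usable hosts: 6


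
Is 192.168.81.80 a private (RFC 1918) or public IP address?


RFC 1918 private ranges:
  10.0.0.0/8 (10.0.0.0 - 10.255.255.255)
  172.16.0.0/12 (172.16.0.0 - 172.31.255.255)
  192.168.0.0/16 (192.168.0.0 - 192.168.255.255)
Private (in 192.168.0.0/16)


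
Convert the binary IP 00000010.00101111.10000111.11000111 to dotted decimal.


00000010 = 2
00101111 = 47
10000111 = 135
11000111 = 199
IP: 2.47.135.199


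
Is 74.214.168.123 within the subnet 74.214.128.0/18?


Subnet network: 74.214.128.0
Test IP AND mask: 74.214.128.0
Yes, 74.214.168.123 is in 74.214.128.0/18


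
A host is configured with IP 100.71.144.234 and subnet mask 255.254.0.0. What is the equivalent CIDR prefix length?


Binary: 11111111.11111110.00000000.00000000
Count leading 1s
Prefix: /15


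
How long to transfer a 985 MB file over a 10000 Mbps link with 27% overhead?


Effective throughput = 10000 * (1 - 27/100) = 7300 Mbps
File size in Mb = 985 * 8 = 7880 Mb
Time = 7880 / 7300
Time = 1.0795 seconds


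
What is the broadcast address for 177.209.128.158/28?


Network: 177.209.128.144/28
Host bits = 4
Set all host bits to 1:
Broadcast: 177.209.128.159


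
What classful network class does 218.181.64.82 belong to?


First octet: 218
Binary: 11011010
110xxxxx -> Class C (192-223)
Class C, default mask 255.255.255.0 (/24)


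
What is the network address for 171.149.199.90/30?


IP:   10101011.10010101.11000111.01011010
Mask: 11111111.11111111.11111111.11111100
AND operation:
Net:  10101011.10010101.11000111.01011000
Network: 171.149.199.88/30


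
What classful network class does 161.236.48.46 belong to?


First octet: 161
Binary: 10100001
10xxxxxx -> Class B (128-191)
Class B, default mask 255.255.0.0 (/16)


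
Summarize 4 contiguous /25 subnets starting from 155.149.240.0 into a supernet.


Original prefix: /25
Number of subnets: 4 = 2^2
New prefix = 25 - 2 = 23
Supernet: 155.149.240.0/23


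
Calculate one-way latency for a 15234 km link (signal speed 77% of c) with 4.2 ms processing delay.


Speed = 0.77 * 3e5 km/s = 231000 km/s
Propagation delay = 15234 / 231000 = 0.0659 s = 65.9481 ms
Processing delay = 4.2 ms
Total one-way latency = 70.1481 ms


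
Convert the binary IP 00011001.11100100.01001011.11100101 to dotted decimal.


00011001 = 25
11100100 = 228
01001011 = 75
11100101 = 229
IP: 25.228.75.229


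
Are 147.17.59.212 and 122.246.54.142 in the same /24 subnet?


Mask: 255.255.255.0
147.17.59.212 AND mask = 147.17.59.0
122.246.54.142 AND mask = 122.246.54.0
No, different subnets (147.17.59.0 vs 122.246.54.0)


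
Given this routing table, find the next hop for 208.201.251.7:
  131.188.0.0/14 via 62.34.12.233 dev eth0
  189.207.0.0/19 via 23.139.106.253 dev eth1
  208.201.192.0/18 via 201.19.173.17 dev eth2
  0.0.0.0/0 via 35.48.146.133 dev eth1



Longest prefix match for 208.201.251.7:
  /14 131.188.0.0: no
  /19 189.207.0.0: no
  /18 208.201.192.0: MATCH
  /0 0.0.0.0: MATCH
Selected: next-hop 201.19.173.17 via eth2 (matched /18)


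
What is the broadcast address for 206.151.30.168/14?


Network: 206.148.0.0/14
Host bits = 18
Set all host bits to 1:
Broadcast: 206.151.255.255


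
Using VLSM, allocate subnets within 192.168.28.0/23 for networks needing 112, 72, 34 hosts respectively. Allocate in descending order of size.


112 hosts -> /25 (126 usable): 192.168.28.0/25
72 hosts -> /25 (126 usable): 192.168.28.128/25
34 hosts -> /26 (62 usable): 192.168.29.0/26
Allocation: 192.168.28.0/25 (112 hosts, 126 usable); 192.168.28.128/25 (72 hosts, 126 usable); 192.168.29.0/26 (34 hosts, 62 usable)


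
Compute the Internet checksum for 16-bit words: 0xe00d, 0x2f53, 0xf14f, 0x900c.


Sum all words (with carry folding):
+ 0xe00d = 0xe00d
+ 0x2f53 = 0x0f61
+ 0xf14f = 0x00b1
+ 0x900c = 0x90bd
One's complement: ~0x90bd
Checksum = 0x6f42


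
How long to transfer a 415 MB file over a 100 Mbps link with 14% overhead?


Effective throughput = 100 * (1 - 14/100) = 86 Mbps
File size in Mb = 415 * 8 = 3320 Mb
Time = 3320 / 86
Time = 38.6047 seconds


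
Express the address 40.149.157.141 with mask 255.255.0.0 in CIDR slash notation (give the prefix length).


Binary: 11111111.11111111.00000000.00000000
Count leading 1s
Prefix: /16


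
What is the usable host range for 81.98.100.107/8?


Network: 81.0.0.0
Broadcast: 81.255.255.255
First usable = network + 1
Last usable = broadcast - 1
Range: 81.0.0.1 to 81.255.255.254


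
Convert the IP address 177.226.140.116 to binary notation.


177 = 10110001
226 = 11100010
140 = 10001100
116 = 01110100
Binary: 10110001.11100010.10001100.01110100


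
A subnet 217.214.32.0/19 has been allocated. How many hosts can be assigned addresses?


Host bits = 32 - 19 = 13
Total addresses = 2^13 = 8192
Usable = total - 2 (network and broadcast)
Usable hosts: 8190


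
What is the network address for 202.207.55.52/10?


IP:   11001010.11001111.00110111.00110100
Mask: 11111111.11000000.00000000.00000000
AND operation:
Net:  11001010.11000000.00000000.00000000
Network: 202.192.0.0/10


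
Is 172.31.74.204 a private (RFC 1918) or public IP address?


RFC 1918 private ranges:
  10.0.0.0/8 (10.0.0.0 - 10.255.255.255)
  172.16.0.0/12 (172.16.0.0 - 172.31.255.255)
  192.168.0.0/16 (192.168.0.0 - 192.168.255.255)
Private (in 172.16.0.0/12)


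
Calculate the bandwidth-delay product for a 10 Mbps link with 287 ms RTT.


BDP = bandwidth * RTT
= 10 Mbps * 287 ms
= 10 * 1e6 * 287 / 1000 bits
= 2870000 bits
= 358750 bytes
= 350.3418 KB
BDP = 2870000 bits (358750 bytes)


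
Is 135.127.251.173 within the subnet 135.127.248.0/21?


Subnet network: 135.127.248.0
Test IP AND mask: 135.127.248.0
Yes, 135.127.251.173 is in 135.127.248.0/21


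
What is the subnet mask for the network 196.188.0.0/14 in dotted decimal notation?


/14 means 14 network bits, 18 host bits
Binary: 11111111111111000000000000000000
Mask: 255.252.0.0


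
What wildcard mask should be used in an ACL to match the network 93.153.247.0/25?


Subnet mask: 255.255.255.128
Wildcard = 255.255.255.255 - subnet mask
255 - 255 = 0
255 - 255 = 0
255 - 255 = 0
255 - 128 = 127
Wildcard: 0.0.0.127


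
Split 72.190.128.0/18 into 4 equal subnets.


New prefix = 18 + 2 = 20
Each subnet has 4096 addresses
  72.190.128.0/20
  72.190.144.0/20
  72.190.160.0/20
  72.190.176.0/20
Subnets: 72.190.128.0/20, 72.190.144.0/20, 72.190.160.0/20, 72.190.176.0/20


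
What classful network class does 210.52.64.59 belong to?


First octet: 210
Binary: 11010010
110xxxxx -> Class C (192-223)
Class C, default mask 255.255.255.0 (/24)


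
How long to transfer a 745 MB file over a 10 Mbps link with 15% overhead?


Effective throughput = 10 * (1 - 15/100) = 8.5 Mbps
File size in Mb = 745 * 8 = 5960 Mb
Time = 5960 / 8.5
Time = 701.1765 seconds


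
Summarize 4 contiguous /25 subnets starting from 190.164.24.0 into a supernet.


Original prefix: /25
Number of subnets: 4 = 2^2
New prefix = 25 - 2 = 23
Supernet: 190.164.24.0/23


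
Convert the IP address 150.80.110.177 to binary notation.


150 = 10010110
80 = 01010000
110 = 01101110
177 = 10110001
Binary: 10010110.01010000.01101110.10110001


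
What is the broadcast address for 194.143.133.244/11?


Network: 194.128.0.0/11
Host bits = 21
Set all host bits to 1:
Broadcast: 194.159.255.255


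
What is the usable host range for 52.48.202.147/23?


Network: 52.48.202.0
Broadcast: 52.48.203.255
First usable = network + 1
Last usable = broadcast - 1
Range: 52.48.202.1 to 52.48.203.254


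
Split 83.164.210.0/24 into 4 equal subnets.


New prefix = 24 + 2 = 26
Each subnet has 64 addresses
  83.164.210.0/26
  83.164.210.64/26
  83.164.210.128/26
  83.164.210.192/26
Subnets: 83.164.210.0/26, 83.164.210.64/26, 83.164.210.128/26, 83.164.210.192/26


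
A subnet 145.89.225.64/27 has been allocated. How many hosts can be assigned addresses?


Host bits = 32 - 27 = 5
Total addresses = 2^5 = 32
Usable = total - 2 (network and broadcast)
Usable hosts: 30


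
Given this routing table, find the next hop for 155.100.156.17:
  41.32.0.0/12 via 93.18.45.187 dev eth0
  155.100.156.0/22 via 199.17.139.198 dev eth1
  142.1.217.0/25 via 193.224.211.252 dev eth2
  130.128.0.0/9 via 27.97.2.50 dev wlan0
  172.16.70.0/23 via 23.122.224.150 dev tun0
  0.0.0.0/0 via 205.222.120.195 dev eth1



Longest prefix match for 155.100.156.17:
  /12 41.32.0.0: no
  /22 155.100.156.0: MATCH
  /25 142.1.217.0: no
  /9 130.128.0.0: no
  /23 172.16.70.0: no
  /0 0.0.0.0: MATCH
Selected: next-hop 199.17.139.198 via eth1 (matched /22)


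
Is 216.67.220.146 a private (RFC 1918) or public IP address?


RFC 1918 private ranges:
  10.0.0.0/8 (10.0.0.0 - 10.255.255.255)
  172.16.0.0/12 (172.16.0.0 - 172.31.255.255)
  192.168.0.0/16 (192.168.0.0 - 192.168.255.255)
Public (not in any RFC 1918 range)


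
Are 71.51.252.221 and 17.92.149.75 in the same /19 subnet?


Mask: 255.255.224.0
71.51.252.221 AND mask = 71.51.224.0
17.92.149.75 AND mask = 17.92.128.0
No, different subnets (71.51.224.0 vs 17.92.128.0)


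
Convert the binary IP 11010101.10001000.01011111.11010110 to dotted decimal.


11010101 = 213
10001000 = 136
01011111 = 95
11010110 = 214
IP: 213.136.95.214


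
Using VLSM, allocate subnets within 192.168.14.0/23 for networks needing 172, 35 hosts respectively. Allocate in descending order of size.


172 hosts -> /24 (254 usable): 192.168.14.0/24
35 hosts -> /26 (62 usable): 192.168.15.0/26
Allocation: 192.168.14.0/24 (172 hosts, 254 usable); 192.168.15.0/26 (35 hosts, 62 usable)


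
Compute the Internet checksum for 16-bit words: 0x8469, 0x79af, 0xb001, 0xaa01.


Sum all words (with carry folding):
+ 0x8469 = 0x8469
+ 0x79af = 0xfe18
+ 0xb001 = 0xae1a
+ 0xaa01 = 0x581c
One's complement: ~0x581c
Checksum = 0xa7e3


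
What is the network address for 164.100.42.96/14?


IP:   10100100.01100100.00101010.01100000
Mask: 11111111.11111100.00000000.00000000
AND operation:
Net:  10100100.01100100.00000000.00000000
Network: 164.100.0.0/14


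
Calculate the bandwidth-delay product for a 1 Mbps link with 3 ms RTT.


BDP = bandwidth * RTT
= 1 Mbps * 3 ms
= 1 * 1e6 * 3 / 1000 bits
= 3000 bits
= 375 bytes
BDP = 3000 bits (375 bytes)


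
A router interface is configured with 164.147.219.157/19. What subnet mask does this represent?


/19 means 19 network bits, 13 host bits
Binary: 11111111111111111110000000000000
Mask: 255.255.224.0


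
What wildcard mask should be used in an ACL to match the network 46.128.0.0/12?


Subnet mask: 255.240.0.0
Wildcard = 255.255.255.255 - subnet mask
255 - 255 = 0
255 - 240 = 15
255 - 0 = 255
255 - 0 = 255
Wildcard: 0.15.255.255


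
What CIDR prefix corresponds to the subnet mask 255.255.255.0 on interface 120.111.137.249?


Binary: 11111111.11111111.11111111.00000000
Count leading 1s
Prefix: /24


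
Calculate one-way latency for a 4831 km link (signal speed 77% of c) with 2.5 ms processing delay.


Speed = 0.77 * 3e5 km/s = 231000 km/s
Propagation delay = 4831 / 231000 = 0.0209 s = 20.9134 ms
Processing delay = 2.5 ms
Total one-way latency = 23.4134 ms


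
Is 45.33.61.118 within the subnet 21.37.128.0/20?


Subnet network: 21.37.128.0
Test IP AND mask: 45.33.48.0
No, 45.33.61.118 is not in 21.37.128.0/20


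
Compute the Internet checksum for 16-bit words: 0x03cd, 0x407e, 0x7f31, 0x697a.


Sum all words (with carry folding):
+ 0x03cd = 0x03cd
+ 0x407e = 0x444b
+ 0x7f31 = 0xc37c
+ 0x697a = 0x2cf7
One's complement: ~0x2cf7
Checksum = 0xd308


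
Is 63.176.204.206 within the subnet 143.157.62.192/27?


Subnet network: 143.157.62.192
Test IP AND mask: 63.176.204.192
No, 63.176.204.206 is not in 143.157.62.192/27


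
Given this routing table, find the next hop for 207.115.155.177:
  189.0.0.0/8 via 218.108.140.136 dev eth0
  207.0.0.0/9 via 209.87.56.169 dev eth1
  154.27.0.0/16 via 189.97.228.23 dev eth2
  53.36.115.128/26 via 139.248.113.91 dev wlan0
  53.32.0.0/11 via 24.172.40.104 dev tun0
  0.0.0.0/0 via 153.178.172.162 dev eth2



Longest prefix match for 207.115.155.177:
  /8 189.0.0.0: no
  /9 207.0.0.0: MATCH
  /16 154.27.0.0: no
  /26 53.36.115.128: no
  /11 53.32.0.0: no
  /0 0.0.0.0: MATCH
Selected: next-hop 209.87.56.169 via eth1 (matched /9)


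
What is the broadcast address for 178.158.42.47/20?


Network: 178.158.32.0/20
Host bits = 12
Set all host bits to 1:
Broadcast: 178.158.47.255


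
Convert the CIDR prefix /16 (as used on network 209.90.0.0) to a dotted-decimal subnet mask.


/16 means 16 network bits, 16 host bits
Binary: 11111111111111110000000000000000
Mask: 255.255.0.0


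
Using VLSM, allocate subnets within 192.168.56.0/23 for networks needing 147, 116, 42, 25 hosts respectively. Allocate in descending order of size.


147 hosts -> /24 (254 usable): 192.168.56.0/24
116 hosts -> /25 (126 usable): 192.168.57.0/25
42 hosts -> /26 (62 usable): 192.168.57.128/26
25 hosts -> /27 (30 usable): 192.168.57.192/27
Allocation: 192.168.56.0/24 (147 hosts, 254 usable); 192.168.57.0/25 (116 hosts, 126 usable); 192.168.57.128/26 (42 hosts, 62 usable); 192.168.57.192/27 (25 hosts, 30 usable)


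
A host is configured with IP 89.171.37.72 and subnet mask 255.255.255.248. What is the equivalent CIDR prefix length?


Binary: 11111111.11111111.11111111.11111000
Count leading 1s
Prefix: /29


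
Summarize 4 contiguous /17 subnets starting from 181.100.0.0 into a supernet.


Original prefix: /17
Number of subnets: 4 = 2^2
New prefix = 17 - 2 = 15
Supernet: 181.100.0.0/15


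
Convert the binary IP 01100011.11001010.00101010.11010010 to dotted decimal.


01100011 = 99
11001010 = 202
00101010 = 42
11010010 = 210
IP: 99.202.42.210


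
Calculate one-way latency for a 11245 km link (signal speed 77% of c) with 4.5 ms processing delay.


Speed = 0.77 * 3e5 km/s = 231000 km/s
Propagation delay = 11245 / 231000 = 0.0487 s = 48.6797 ms
Processing delay = 4.5 ms
Total one-way latency = 53.1797 ms


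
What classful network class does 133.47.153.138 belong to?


First octet: 133
Binary: 10000101
10xxxxxx -> Class B (128-191)
Class B, default mask 255.255.0.0 (/16)


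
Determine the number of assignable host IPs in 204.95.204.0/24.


Host bits = 32 - 24 = 8
Total addresses = 2^8 = 256
Usable = total - 2 (network and broadcast)
Usable hosts: 254


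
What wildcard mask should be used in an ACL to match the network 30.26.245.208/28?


Subnet mask: 255.255.255.240
Wildcard = 255.255.255.255 - subnet mask
255 - 255 = 0
255 - 255 = 0
255 - 255 = 0
255 - 240 = 15
Wildcard: 0.0.0.15


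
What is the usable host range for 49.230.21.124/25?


Network: 49.230.21.0
Broadcast: 49.230.21.127
First usable = network + 1
Last usable = broadcast - 1
Range: 49.230.21.1 to 49.230.21.126


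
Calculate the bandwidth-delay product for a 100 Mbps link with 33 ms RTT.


BDP = bandwidth * RTT
= 100 Mbps * 33 ms
= 100 * 1e6 * 33 / 1000 bits
= 3300000 bits
= 412500 bytes
= 402.832 KB
BDP = 3300000 bits (412500 bytes)


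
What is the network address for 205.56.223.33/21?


IP:   11001101.00111000.11011111.00100001
Mask: 11111111.11111111.11111000.00000000
AND operation:
Net:  11001101.00111000.11011000.00000000
Network: 205.56.216.0/21


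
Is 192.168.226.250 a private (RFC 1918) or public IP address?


RFC 1918 private ranges:
  10.0.0.0/8 (10.0.0.0 - 10.255.255.255)
  172.16.0.0/12 (172.16.0.0 - 172.31.255.255)
  192.168.0.0/16 (192.168.0.0 - 192.168.255.255)
Private (in 192.168.0.0/16)


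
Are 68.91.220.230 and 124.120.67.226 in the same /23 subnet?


Mask: 255.255.254.0
68.91.220.230 AND mask = 68.91.220.0
124.120.67.226 AND mask = 124.120.66.0
No, different subnets (68.91.220.0 vs 124.120.66.0)


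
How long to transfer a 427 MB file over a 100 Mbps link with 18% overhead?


Effective throughput = 100 * (1 - 18/100) = 82 Mbps
File size in Mb = 427 * 8 = 3416 Mb
Time = 3416 / 82
Time = 41.6585 seconds


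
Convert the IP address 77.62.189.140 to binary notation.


77 = 01001101
62 = 00111110
189 = 10111101
140 = 10001100
Binary: 01001101.00111110.10111101.10001100


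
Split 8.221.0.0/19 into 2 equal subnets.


New prefix = 19 + 1 = 20
Each subnet has 4096 addresses
  8.221.0.0/20
  8.221.16.0/20
Subnets: 8.221.0.0/20, 8.221.16.0/20


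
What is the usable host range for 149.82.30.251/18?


Network: 149.82.0.0
Broadcast: 149.82.63.255
First usable = network + 1
Last usable = broadcast - 1
Range: 149.82.0.1 to 149.82.63.254


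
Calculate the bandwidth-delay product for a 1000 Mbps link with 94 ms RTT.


BDP = bandwidth * RTT
= 1000 Mbps * 94 ms
= 1000 * 1e6 * 94 / 1000 bits
= 94000000 bits
= 11750000 bytes
= 11474.6094 KB
BDP = 94000000 bits (11750000 bytes)


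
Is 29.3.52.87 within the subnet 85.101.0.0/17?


Subnet network: 85.101.0.0
Test IP AND mask: 29.3.0.0
No, 29.3.52.87 is not in 85.101.0.0/17


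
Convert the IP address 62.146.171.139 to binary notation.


62 = 00111110
146 = 10010010
171 = 10101011
139 = 10001011
Binary: 00111110.10010010.10101011.10001011


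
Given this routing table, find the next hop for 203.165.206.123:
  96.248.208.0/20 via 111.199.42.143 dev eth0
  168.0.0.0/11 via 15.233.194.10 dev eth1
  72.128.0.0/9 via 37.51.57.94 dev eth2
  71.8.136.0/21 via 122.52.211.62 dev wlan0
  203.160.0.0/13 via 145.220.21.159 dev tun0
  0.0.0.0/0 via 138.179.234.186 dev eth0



Longest prefix match for 203.165.206.123:
  /20 96.248.208.0: no
  /11 168.0.0.0: no
  /9 72.128.0.0: no
  /21 71.8.136.0: no
  /13 203.160.0.0: MATCH
  /0 0.0.0.0: MATCH
Selected: next-hop 145.220.21.159 via tun0 (matched /13)


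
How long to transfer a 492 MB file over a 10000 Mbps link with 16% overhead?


Effective throughput = 10000 * (1 - 16/100) = 8400 Mbps
File size in Mb = 492 * 8 = 3936 Mb
Time = 3936 / 8400
Time = 0.4686 seconds


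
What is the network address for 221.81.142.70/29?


IP:   11011101.01010001.10001110.01000110
Mask: 11111111.11111111.11111111.11111000
AND operation:
Net:  11011101.01010001.10001110.01000000
Network: 221.81.142.64/29


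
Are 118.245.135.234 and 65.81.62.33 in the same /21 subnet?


Mask: 255.255.248.0
118.245.135.234 AND mask = 118.245.128.0
65.81.62.33 AND mask = 65.81.56.0
No, different subnets (118.245.128.0 vs 65.81.56.0)


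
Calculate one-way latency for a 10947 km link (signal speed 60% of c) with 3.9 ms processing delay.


Speed = 0.6 * 3e5 km/s = 180000 km/s
Propagation delay = 10947 / 180000 = 0.0608 s = 60.8167 ms
Processing delay = 3.9 ms
Total one-way latency = 64.7167 ms


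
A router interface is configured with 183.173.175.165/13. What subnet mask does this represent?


/13 means 13 network bits, 19 host bits
Binary: 11111111111110000000000000000000
Mask: 255.248.0.0


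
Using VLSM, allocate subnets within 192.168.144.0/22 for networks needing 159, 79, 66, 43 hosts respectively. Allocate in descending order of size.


159 hosts -> /24 (254 usable): 192.168.144.0/24
79 hosts -> /25 (126 usable): 192.168.145.0/25
66 hosts -> /25 (126 usable): 192.168.145.128/25
43 hosts -> /26 (62 usable): 192.168.146.0/26
Allocation: 192.168.144.0/24 (159 hosts, 254 usable); 192.168.145.0/25 (79 hosts, 126 usable); 192.168.145.128/25 (66 hosts, 126 usable); 192.168.146.0/26 (43 hosts, 62 usable)


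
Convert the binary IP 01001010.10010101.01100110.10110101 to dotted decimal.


01001010 = 74
10010101 = 149
01100110 = 102
10110101 = 181
IP: 74.149.102.181


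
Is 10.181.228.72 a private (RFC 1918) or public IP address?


RFC 1918 private ranges:
  10.0.0.0/8 (10.0.0.0 - 10.255.255.255)
  172.16.0.0/12 (172.16.0.0 - 172.31.255.255)
  192.168.0.0/16 (192.168.0.0 - 192.168.255.255)
Private (in 10.0.0.0/8)


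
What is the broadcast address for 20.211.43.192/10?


Network: 20.192.0.0/10
Host bits = 22
Set all host bits to 1:
Broadcast: 20.255.255.255


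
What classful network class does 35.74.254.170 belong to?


First octet: 35
Binary: 00100011
0xxxxxxx -> Class A (1-126)
Class A, default mask 255.0.0.0 (/8)


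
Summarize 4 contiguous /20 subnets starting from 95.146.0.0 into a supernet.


Original prefix: /20
Number of subnets: 4 = 2^2
New prefix = 20 - 2 = 18
Supernet: 95.146.0.0/18


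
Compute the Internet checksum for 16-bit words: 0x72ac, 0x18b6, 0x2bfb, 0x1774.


Sum all words (with carry folding):
+ 0x72ac = 0x72ac
+ 0x18b6 = 0x8b62
+ 0x2bfb = 0xb75d
+ 0x1774 = 0xced1
One's complement: ~0xced1
Checksum = 0x312e


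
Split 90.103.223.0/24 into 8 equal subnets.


New prefix = 24 + 3 = 27
Each subnet has 32 addresses
  90.103.223.0/27
  90.103.223.32/27
  90.103.223.64/27
  90.103.223.96/27
  90.103.223.128/27
  90.103.223.160/27
  90.103.223.192/27
  90.103.223.224/27
Subnets: 90.103.223.0/27, 90.103.223.32/27, 90.103.223.64/27, 90.103.223.96/27, 90.103.223.128/27, 90.103.223.160/27, 90.103.223.192/27, 90.103.223.224/27


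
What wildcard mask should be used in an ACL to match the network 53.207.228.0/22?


Subnet mask: 255.255.252.0
Wildcard = 255.255.255.255 - subnet mask
255 - 255 = 0
255 - 255 = 0
255 - 252 = 3
255 - 0 = 255
Wildcard: 0.0.3.255


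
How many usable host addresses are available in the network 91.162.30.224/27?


Host bits = 32 - 27 = 5
Total addresses = 2^5 = 32
Usable = total - 2 (network and broadcast)
Usable hosts: 30


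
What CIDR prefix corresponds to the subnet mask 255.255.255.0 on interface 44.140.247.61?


Binary: 11111111.11111111.11111111.00000000
Count leading 1s
Prefix: /24


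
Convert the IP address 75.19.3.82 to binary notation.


75 = 01001011
19 = 00010011
3 = 00000011
82 = 01010010
Binary: 01001011.00010011.00000011.01010010


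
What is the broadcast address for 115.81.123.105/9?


Network: 115.0.0.0/9
Host bits = 23
Set all host bits to 1:
Broadcast: 115.127.255.255


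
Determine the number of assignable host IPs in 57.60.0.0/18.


Host bits = 32 - 18 = 14
Total addresses = 2^14 = 16384
Usable = total - 2 (network and broadcast)
Usable hosts: 16382


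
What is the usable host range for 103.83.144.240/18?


Network: 103.83.128.0
Broadcast: 103.83.191.255
First usable = network + 1
Last usable = broadcast - 1
Range: 103.83.128.1 to 103.83.191.254


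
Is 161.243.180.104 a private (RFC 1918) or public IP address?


RFC 1918 private ranges:
  10.0.0.0/8 (10.0.0.0 - 10.255.255.255)
  172.16.0.0/12 (172.16.0.0 - 172.31.255.255)
  192.168.0.0/16 (192.168.0.0 - 192.168.255.255)
Public (not in any RFC 1918 range)


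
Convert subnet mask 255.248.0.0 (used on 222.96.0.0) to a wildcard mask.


Subnet mask: 255.248.0.0
Wildcard = 255.255.255.255 - subnet mask
255 - 255 = 0
255 - 248 = 7
255 - 0 = 255
255 - 0 = 255
Wildcard: 0.7.255.255


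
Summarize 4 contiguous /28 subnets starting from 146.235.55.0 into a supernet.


Original prefix: /28
Number of subnets: 4 = 2^2
New prefix = 28 - 2 = 26
Supernet: 146.235.55.0/26


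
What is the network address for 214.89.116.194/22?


IP:   11010110.01011001.01110100.11000010
Mask: 11111111.11111111.11111100.00000000
AND operation:
Net:  11010110.01011001.01110100.00000000
Network: 214.89.116.0/22


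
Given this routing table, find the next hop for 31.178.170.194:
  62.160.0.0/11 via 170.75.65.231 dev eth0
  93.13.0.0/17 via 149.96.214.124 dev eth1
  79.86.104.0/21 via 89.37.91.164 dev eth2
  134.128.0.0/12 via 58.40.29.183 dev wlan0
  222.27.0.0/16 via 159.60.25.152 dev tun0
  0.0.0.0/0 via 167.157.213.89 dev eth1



Longest prefix match for 31.178.170.194:
  /11 62.160.0.0: no
  /17 93.13.0.0: no
  /21 79.86.104.0: no
  /12 134.128.0.0: no
  /16 222.27.0.0: no
  /0 0.0.0.0: MATCH
Selected: next-hop 167.157.213.89 via eth1 (matched /0)


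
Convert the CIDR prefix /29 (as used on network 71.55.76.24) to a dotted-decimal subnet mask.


/29 means 29 network bits, 3 host bits
Binary: 11111111111111111111111111111000
Mask: 255.255.255.248


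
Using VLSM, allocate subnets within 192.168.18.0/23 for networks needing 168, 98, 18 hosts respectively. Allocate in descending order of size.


168 hosts -> /24 (254 usable): 192.168.18.0/24
98 hosts -> /25 (126 usable): 192.168.19.0/25
18 hosts -> /27 (30 usable): 192.168.19.128/27
Allocation: 192.168.18.0/24 (168 hosts, 254 usable); 192.168.19.0/25 (98 hosts, 126 usable); 192.168.19.128/27 (18 hosts, 30 usable)


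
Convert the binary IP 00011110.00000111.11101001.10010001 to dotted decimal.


00011110 = 30
00000111 = 7
11101001 = 233
10010001 = 145
IP: 30.7.233.145


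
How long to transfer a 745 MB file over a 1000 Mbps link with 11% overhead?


Effective throughput = 1000 * (1 - 11/100) = 890 Mbps
File size in Mb = 745 * 8 = 5960 Mb
Time = 5960 / 890
Time = 6.6966 seconds


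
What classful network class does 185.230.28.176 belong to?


First octet: 185
Binary: 10111001
10xxxxxx -> Class B (128-191)
Class B, default mask 255.255.0.0 (/16)


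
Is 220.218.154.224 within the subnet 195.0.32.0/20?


Subnet network: 195.0.32.0
Test IP AND mask: 220.218.144.0
No, 220.218.154.224 is not in 195.0.32.0/20


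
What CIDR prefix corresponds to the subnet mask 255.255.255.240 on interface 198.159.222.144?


Binary: 11111111.11111111.11111111.11110000
Count leading 1s
Prefix: /28


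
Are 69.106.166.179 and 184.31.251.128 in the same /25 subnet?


Mask: 255.255.255.128
69.106.166.179 AND mask = 69.106.166.128
184.31.251.128 AND mask = 184.31.251.128
No, different subnets (69.106.166.128 vs 184.31.251.128)


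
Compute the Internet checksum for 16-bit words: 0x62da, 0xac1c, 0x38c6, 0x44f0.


Sum all words (with carry folding):
+ 0x62da = 0x62da
+ 0xac1c = 0x0ef7
+ 0x38c6 = 0x47bd
+ 0x44f0 = 0x8cad
One's complement: ~0x8cad
Checksum = 0x7352


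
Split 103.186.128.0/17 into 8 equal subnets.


New prefix = 17 + 3 = 20
Each subnet has 4096 addresses
  103.186.128.0/20
  103.186.144.0/20
  103.186.160.0/20
  103.186.176.0/20
  103.186.192.0/20
  103.186.208.0/20
  103.186.224.0/20
  103.186.240.0/20
Subnets: 103.186.128.0/20, 103.186.144.0/20, 103.186.160.0/20, 103.186.176.0/20, 103.186.192.0/20, 103.186.208.0/20, 103.186.224.0/20, 103.186.240.0/20


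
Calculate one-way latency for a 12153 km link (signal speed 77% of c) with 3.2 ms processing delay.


Speed = 0.77 * 3e5 km/s = 231000 km/s
Propagation delay = 12153 / 231000 = 0.0526 s = 52.6104 ms
Processing delay = 3.2 ms
Total one-way latency = 55.8104 ms


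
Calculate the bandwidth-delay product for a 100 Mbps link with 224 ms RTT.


BDP = bandwidth * RTT
= 100 Mbps * 224 ms
= 100 * 1e6 * 224 / 1000 bits
= 22400000 bits
= 2800000 bytes
= 2734.375 KB
BDP = 22400000 bits (2800000 bytes)


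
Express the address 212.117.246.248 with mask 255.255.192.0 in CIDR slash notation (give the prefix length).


Binary: 11111111.11111111.11000000.00000000
Count leading 1s
Prefix: /18


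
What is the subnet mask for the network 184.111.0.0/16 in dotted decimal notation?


/16 means 16 network bits, 16 host bits
Binary: 11111111111111110000000000000000
Mask: 255.255.0.0


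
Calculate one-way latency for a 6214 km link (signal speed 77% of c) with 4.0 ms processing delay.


Speed = 0.77 * 3e5 km/s = 231000 km/s
Propagation delay = 6214 / 231000 = 0.0269 s = 26.9004 ms
Processing delay = 4.0 ms
Total one-way latency = 30.9004 ms


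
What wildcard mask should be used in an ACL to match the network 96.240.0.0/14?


Subnet mask: 255.252.0.0
Wildcard = 255.255.255.255 - subnet mask
255 - 255 = 0
255 - 252 = 3
255 - 0 = 255
255 - 0 = 255
Wildcard: 0.3.255.255


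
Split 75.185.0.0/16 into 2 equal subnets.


New prefix = 16 + 1 = 17
Each subnet has 32768 addresses
  75.185.0.0/17
  75.185.128.0/17
Subnets: 75.185.0.0/17, 75.185.128.0/17


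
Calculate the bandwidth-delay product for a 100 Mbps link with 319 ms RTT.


BDP = bandwidth * RTT
= 100 Mbps * 319 ms
= 100 * 1e6 * 319 / 1000 bits
= 31900000 bits
= 3987500 bytes
= 3894.043 KB
BDP = 31900000 bits (3987500 bytes)


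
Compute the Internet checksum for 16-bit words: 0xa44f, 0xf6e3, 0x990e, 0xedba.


Sum all words (with carry folding):
+ 0xa44f = 0xa44f
+ 0xf6e3 = 0x9b33
+ 0x990e = 0x3442
+ 0xedba = 0x21fd
One's complement: ~0x21fd
Checksum = 0xde02


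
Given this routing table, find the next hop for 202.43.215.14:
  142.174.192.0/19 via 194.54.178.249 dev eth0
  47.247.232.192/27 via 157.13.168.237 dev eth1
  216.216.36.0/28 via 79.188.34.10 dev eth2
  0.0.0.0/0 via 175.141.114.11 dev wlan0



Longest prefix match for 202.43.215.14:
  /19 142.174.192.0: no
  /27 47.247.232.192: no
  /28 216.216.36.0: no
  /0 0.0.0.0: MATCH
Selected: next-hop 175.141.114.11 via wlan0 (matched /0)


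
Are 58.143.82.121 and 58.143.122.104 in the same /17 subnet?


Mask: 255.255.128.0
58.143.82.121 AND mask = 58.143.0.0
58.143.122.104 AND mask = 58.143.0.0
Yes, same subnet (58.143.0.0)


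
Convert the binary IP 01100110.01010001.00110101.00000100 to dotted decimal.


01100110 = 102
01010001 = 81
00110101 = 53
00000100 = 4
IP: 102.81.53.4


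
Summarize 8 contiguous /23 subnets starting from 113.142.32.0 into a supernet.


Original prefix: /23
Number of subnets: 8 = 2^3
New prefix = 23 - 3 = 20
Supernet: 113.142.32.0/20


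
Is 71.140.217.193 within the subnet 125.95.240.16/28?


Subnet network: 125.95.240.16
Test IP AND mask: 71.140.217.192
No, 71.140.217.193 is not in 125.95.240.16/28


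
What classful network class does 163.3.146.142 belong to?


First octet: 163
Binary: 10100011
10xxxxxx -> Class B (128-191)
Class B, default mask 255.255.0.0 (/16)


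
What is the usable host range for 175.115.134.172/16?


Network: 175.115.0.0
Broadcast: 175.115.255.255
First usable = network + 1
Last usable = broadcast - 1
Range: 175.115.0.1 to 175.115.255.254


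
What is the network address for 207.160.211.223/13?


IP:   11001111.10100000.11010011.11011111
Mask: 11111111.11111000.00000000.00000000
AND operation:
Net:  11001111.10100000.00000000.00000000
Network: 207.160.0.0/13


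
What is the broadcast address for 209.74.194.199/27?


Network: 209.74.194.192/27
Host bits = 5
Set all host bits to 1:
Broadcast: 209.74.194.223


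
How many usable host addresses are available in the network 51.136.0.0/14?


Host bits = 32 - 14 = 18
Total addresses = 2^18 = 262144
Usable = total - 2 (network and broadcast)
Usable hosts: 262142


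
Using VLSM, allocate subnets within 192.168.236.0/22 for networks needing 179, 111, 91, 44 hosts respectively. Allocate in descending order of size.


179 hosts -> /24 (254 usable): 192.168.236.0/24
111 hosts -> /25 (126 usable): 192.168.237.0/25
91 hosts -> /25 (126 usable): 192.168.237.128/25
44 hosts -> /26 (62 usable): 192.168.238.0/26
Allocation: 192.168.236.0/24 (179 hosts, 254 usable); 192.168.237.0/25 (111 hosts, 126 usable); 192.168.237.128/25 (91 hosts, 126 usable); 192.168.238.0/26 (44 hosts, 62 usable)


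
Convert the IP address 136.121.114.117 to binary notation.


136 = 10001000
121 = 01111001
114 = 01110010
117 = 01110101
Binary: 10001000.01111001.01110010.01110101


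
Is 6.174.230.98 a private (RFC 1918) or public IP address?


RFC 1918 private ranges:
  10.0.0.0/8 (10.0.0.0 - 10.255.255.255)
  172.16.0.0/12 (172.16.0.0 - 172.31.255.255)
  192.168.0.0/16 (192.168.0.0 - 192.168.255.255)
Public (not in any RFC 1918 range)
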